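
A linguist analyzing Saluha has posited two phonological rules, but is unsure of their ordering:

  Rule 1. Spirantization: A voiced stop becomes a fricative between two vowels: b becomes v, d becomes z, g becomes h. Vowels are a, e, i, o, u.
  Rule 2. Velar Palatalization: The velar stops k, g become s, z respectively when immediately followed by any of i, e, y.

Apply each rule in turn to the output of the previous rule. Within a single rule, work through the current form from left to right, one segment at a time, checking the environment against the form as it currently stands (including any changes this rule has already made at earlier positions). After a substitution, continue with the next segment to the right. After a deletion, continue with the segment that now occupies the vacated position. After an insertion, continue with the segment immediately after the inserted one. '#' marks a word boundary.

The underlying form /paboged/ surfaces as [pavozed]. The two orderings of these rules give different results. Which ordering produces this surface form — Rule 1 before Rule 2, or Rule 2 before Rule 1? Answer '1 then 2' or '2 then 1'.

2 then 1

Order 1 then 2:
  1 Spirantization: [paboged] → [pavohed]
  2 Velar Palatalization: no change — [pavohed]
  result: [pavohed]
Order 2 then 1:
  2 Velar Palatalization: [paboged] → [pabozed]
  1 Spirantization: [pabozed] → [pavozed]
  result: [pavozed]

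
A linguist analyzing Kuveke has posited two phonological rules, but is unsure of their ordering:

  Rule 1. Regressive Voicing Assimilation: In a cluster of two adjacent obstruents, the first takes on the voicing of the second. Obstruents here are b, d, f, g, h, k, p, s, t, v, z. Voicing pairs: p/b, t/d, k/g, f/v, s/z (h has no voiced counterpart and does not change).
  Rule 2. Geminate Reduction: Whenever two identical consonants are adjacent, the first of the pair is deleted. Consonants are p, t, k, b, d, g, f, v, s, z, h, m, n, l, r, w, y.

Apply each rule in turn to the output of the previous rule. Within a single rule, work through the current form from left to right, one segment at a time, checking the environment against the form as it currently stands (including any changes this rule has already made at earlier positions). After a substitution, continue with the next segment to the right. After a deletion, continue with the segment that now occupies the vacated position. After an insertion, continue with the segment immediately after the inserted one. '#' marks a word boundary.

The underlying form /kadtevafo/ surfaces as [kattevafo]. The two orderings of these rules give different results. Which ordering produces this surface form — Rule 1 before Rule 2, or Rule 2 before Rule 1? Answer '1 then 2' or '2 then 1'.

2 then 1

Order 1 then 2:
  1 Regressive Voicing Assimilation: [kadtevafo] → [kattevafo]
  2 Geminate Reduction: [kattevafo] → [katevafo]
  result: [katevafo]
Order 2 then 1:
  2 Geminate Reduction: no change — [kadtevafo]
  1 Regressive Voicing Assimilation: [kadtevafo] → [kattevafo]
  result: [kattevafo]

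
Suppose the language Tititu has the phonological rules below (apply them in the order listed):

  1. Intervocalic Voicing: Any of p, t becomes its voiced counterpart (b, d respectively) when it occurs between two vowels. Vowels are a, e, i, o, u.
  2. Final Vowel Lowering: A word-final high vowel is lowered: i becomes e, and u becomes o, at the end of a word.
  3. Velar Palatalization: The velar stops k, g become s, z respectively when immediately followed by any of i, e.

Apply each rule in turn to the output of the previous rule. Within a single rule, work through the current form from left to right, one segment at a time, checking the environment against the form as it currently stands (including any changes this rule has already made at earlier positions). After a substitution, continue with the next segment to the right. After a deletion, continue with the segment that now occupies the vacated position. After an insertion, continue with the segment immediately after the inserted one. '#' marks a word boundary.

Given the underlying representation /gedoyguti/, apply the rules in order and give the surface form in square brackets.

1 Intervocalic Voicing: [gedoyguti] → [gedoygudi]
2 Final Vowel Lowering: [gedoygudi] → [gedoygude]
3 Velar Palatalization: [gedoygude] → [zedoygude]

[zedoygude]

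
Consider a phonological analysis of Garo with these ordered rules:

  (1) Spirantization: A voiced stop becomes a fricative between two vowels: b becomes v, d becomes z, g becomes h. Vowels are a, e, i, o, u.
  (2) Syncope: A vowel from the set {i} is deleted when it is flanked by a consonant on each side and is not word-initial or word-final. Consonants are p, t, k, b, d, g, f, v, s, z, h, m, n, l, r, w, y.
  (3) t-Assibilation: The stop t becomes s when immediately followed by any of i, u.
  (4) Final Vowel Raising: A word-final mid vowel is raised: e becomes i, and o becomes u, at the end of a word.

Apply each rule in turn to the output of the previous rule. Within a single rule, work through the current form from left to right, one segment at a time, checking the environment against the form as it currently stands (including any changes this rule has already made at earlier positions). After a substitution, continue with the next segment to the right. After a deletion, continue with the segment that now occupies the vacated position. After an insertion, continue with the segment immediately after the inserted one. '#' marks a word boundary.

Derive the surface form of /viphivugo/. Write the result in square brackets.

(1) Spirantization: [viphivugo] → [viphivuho]
(2) Syncope: [viphivuho] → [vphvuho]
(3) t-Assibilation: no change — [vphvuho]
(4) Final Vowel Raising: [vphvuho] → [vphvuhu]

[vphvuhu]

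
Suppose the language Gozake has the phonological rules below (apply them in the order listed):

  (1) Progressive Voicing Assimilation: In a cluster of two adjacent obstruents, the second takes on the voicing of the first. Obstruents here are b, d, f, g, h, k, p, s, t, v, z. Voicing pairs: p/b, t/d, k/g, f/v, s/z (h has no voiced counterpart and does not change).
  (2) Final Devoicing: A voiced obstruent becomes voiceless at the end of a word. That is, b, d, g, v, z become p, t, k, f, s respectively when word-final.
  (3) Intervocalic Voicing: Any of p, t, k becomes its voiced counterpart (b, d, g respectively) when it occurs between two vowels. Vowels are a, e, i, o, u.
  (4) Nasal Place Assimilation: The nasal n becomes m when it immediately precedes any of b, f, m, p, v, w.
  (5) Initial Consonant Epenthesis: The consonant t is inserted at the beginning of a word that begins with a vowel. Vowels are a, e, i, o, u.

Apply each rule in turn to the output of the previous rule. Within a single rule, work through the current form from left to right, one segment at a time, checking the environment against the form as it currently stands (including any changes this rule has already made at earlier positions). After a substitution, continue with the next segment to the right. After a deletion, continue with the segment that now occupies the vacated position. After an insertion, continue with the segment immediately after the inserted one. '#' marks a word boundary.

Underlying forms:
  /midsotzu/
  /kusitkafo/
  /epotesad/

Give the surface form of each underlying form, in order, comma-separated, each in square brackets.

/midsotzu/:
  (1) Progressive Voicing Assimilation: [midsotzu] → [midzotsu]
  (2) Final Devoicing: no change — [midzotsu]
  (3) Intervocalic Voicing: no change — [midzotsu]
  (4) Nasal Place Assimilation: no change — [midzotsu]
  (5) Initial Consonant Epenthesis: no change — [midzotsu]
/kusitkafo/:
  (1) Progressive Voicing Assimilation: no change — [kusitkafo]
  (2) Final Devoicing: no change — [kusitkafo]
  (3) Intervocalic Voicing: no change — [kusitkafo]
  (4) Nasal Place Assimilation: no change — [kusitkafo]
  (5) Initial Consonant Epenthesis: no change — [kusitkafo]
/epotesad/:
  (1) Progressive Voicing Assimilation: no change — [epotesad]
  (2) Final Devoicing: [epotesad] → [epotesat]
  (3) Intervocalic Voicing: [epotesat] → [ebodesat]
  (4) Nasal Place Assimilation: no change — [ebodesat]
  (5) Initial Consonant Epenthesis: [ebodesat] → [tebodesat]

[midzotsu], [kusitkafo], [tebodesat]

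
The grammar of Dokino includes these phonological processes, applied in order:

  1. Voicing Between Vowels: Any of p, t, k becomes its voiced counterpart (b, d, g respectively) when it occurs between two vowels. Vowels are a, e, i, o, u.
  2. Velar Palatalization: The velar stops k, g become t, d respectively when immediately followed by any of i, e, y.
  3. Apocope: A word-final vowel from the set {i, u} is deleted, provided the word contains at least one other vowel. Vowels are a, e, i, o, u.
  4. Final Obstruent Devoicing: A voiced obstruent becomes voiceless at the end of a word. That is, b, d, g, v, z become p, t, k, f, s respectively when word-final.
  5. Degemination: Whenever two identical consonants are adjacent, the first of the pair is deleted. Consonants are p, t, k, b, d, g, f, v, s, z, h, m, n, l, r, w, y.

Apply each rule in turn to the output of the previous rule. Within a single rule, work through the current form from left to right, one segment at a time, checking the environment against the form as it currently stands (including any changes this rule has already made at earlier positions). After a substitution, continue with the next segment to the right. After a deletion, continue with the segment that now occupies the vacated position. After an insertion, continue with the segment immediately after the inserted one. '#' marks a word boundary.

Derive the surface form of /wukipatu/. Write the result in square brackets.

1 Voicing Between Vowels: [wukipatu] → [wugibadu]
2 Velar Palatalization: [wugibadu] → [wudibadu]
3 Apocope: [wudibadu] → [wudibad]
4 Final Obstruent Devoicing: [wudibad] → [wudibat]
5 Degemination: no change — [wudibat]

[wudibat]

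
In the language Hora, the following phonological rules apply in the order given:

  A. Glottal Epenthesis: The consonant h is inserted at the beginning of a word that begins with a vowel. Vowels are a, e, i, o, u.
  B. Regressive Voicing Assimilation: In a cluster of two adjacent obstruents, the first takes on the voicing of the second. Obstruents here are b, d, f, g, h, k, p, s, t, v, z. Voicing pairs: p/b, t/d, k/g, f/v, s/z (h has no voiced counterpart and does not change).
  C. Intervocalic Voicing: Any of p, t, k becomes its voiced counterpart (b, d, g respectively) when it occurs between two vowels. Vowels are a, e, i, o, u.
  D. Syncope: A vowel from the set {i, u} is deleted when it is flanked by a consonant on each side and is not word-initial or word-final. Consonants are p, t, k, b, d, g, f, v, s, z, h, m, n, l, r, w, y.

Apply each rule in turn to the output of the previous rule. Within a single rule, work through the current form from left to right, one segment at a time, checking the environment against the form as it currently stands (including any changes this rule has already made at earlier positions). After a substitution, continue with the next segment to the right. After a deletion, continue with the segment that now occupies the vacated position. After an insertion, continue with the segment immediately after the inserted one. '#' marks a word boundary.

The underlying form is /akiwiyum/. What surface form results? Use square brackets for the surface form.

A Glottal Epenthesis: [akiwiyum] → [hakiwiyum]
B Regressive Voicing Assimilation: no change — [hakiwiyum]
C Intervocalic Voicing: [hakiwiyum] → [hagiwiyum]
D Syncope: [hagiwiyum] → [hagwym]

[hagwym]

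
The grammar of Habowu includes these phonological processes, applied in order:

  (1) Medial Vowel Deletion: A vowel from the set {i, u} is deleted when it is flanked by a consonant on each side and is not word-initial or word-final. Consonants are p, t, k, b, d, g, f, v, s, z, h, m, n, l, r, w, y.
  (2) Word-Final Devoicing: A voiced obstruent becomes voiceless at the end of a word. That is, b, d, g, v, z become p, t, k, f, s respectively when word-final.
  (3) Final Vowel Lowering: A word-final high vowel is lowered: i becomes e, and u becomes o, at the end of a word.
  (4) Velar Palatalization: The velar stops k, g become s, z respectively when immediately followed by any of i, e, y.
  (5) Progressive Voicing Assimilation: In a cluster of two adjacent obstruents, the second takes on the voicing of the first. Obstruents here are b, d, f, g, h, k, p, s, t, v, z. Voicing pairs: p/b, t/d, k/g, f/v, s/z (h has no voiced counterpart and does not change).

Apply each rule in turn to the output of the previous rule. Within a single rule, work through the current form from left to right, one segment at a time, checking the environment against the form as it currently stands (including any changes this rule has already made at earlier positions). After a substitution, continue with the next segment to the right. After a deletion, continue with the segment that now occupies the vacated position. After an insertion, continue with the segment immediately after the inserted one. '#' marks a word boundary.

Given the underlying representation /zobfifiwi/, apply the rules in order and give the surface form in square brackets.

[zobvvwe]

(1) Medial Vowel Deletion: [zobfifiwi] → [zobffwi]
(2) Word-Final Devoicing: no change — [zobffwi]
(3) Final Vowel Lowering: [zobffwi] → [zobffwe]
(4) Velar Palatalization: no change — [zobffwe]
(5) Progressive Voicing Assimilation: [zobffwe] → [zobvvwe]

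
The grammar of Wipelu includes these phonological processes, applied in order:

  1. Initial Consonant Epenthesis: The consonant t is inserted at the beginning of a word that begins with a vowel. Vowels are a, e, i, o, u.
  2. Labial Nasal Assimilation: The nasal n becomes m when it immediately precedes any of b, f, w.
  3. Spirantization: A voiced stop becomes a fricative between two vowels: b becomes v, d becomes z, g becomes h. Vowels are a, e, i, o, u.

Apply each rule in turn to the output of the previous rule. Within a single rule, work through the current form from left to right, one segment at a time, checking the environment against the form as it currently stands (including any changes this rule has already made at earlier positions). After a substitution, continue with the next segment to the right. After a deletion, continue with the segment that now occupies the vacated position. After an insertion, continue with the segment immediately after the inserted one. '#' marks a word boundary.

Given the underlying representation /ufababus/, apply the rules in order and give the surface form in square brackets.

[tufavavus]

1 Initial Consonant Epenthesis: [ufababus] → [tufababus]
2 Labial Nasal Assimilation: no change — [tufababus]
3 Spirantization: [tufababus] → [tufavavus]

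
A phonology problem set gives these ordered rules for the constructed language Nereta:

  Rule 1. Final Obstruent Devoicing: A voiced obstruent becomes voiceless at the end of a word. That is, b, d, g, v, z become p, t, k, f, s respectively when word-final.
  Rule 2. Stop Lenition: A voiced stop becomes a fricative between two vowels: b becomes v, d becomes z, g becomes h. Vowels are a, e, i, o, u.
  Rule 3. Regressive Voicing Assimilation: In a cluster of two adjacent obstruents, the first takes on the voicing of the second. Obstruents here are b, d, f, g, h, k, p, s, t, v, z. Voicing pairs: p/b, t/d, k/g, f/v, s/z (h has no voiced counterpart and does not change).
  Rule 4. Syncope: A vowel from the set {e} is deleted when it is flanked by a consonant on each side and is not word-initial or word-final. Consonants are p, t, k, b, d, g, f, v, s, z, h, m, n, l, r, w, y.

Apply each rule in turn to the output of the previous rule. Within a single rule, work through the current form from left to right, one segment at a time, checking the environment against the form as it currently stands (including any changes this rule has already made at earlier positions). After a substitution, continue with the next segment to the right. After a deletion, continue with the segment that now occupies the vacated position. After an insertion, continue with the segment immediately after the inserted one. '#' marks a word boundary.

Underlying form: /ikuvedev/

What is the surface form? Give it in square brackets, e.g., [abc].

Rule 1 Final Obstruent Devoicing: [ikuvedev] → [ikuvedef]
Rule 2 Stop Lenition: [ikuvedef] → [ikuvezef]
Rule 3 Regressive Voicing Assimilation: no change — [ikuvezef]
Rule 4 Syncope: [ikuvezef] → [ikuvzf]

[ikuvzf]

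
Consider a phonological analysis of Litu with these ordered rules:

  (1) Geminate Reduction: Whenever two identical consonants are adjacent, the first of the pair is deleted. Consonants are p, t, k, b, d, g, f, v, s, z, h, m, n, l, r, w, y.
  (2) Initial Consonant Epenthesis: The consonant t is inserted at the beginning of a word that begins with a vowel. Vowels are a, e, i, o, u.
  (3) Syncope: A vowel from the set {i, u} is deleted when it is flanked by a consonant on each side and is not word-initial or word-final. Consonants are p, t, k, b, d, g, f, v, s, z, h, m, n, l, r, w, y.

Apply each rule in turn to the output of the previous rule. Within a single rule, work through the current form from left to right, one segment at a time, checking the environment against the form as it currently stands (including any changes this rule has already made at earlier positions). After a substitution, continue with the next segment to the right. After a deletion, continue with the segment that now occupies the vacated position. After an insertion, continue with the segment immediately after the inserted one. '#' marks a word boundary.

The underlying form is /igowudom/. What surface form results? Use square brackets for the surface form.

(1) Geminate Reduction: no change — [igowudom]
(2) Initial Consonant Epenthesis: [igowudom] → [tigowudom]
(3) Syncope: [tigowudom] → [tgowdom]

[tgowdom]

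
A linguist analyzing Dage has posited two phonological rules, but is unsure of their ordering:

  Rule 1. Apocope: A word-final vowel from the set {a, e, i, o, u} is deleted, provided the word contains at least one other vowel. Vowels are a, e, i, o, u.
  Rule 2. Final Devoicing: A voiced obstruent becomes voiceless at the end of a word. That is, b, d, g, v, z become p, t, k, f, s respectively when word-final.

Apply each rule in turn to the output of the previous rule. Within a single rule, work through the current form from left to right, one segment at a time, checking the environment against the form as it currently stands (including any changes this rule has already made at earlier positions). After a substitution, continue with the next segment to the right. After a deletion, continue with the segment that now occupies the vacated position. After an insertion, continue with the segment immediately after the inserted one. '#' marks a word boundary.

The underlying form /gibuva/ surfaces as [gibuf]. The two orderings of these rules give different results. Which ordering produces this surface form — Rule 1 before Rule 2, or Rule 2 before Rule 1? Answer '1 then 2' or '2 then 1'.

Order 1 then 2:
  1 Apocope: [gibuva] → [gibuv]
  2 Final Devoicing: [gibuv] → [gibuf]
  result: [gibuf]
Order 2 then 1:
  2 Final Devoicing: no change — [gibuva]
  1 Apocope: [gibuva] → [gibuv]
  result: [gibuv]

1 then 2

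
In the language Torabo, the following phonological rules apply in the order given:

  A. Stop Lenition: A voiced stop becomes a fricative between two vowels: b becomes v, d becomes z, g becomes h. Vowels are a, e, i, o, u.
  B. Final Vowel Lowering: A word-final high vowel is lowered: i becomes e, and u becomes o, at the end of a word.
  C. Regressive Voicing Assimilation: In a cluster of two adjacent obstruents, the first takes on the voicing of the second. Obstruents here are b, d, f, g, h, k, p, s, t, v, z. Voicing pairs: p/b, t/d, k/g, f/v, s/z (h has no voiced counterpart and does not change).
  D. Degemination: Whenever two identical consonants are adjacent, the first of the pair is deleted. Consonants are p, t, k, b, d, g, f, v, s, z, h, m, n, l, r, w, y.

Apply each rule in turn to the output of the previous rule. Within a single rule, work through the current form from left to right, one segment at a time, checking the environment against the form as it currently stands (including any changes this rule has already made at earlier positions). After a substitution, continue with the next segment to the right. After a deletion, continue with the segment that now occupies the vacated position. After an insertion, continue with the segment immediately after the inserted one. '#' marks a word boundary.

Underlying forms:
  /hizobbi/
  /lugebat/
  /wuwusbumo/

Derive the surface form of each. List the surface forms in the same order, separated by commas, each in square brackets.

[hizobe], [luhevat], [wuwuzbumo]

/hizobbi/:
  A Stop Lenition: no change — [hizobbi]
  B Final Vowel Lowering: [hizobbi] → [hizobbe]
  C Regressive Voicing Assimilation: no change — [hizobbe]
  D Degemination: [hizobbe] → [hizobe]
/lugebat/:
  A Stop Lenition: [lugebat] → [luhevat]
  B Final Vowel Lowering: no change — [luhevat]
  C Regressive Voicing Assimilation: no change — [luhevat]
  D Degemination: no change — [luhevat]
/wuwusbumo/:
  A Stop Lenition: no change — [wuwusbumo]
  B Final Vowel Lowering: no change — [wuwusbumo]
  C Regressive Voicing Assimilation: [wuwusbumo] → [wuwuzbumo]
  D Degemination: no change — [wuwuzbumo]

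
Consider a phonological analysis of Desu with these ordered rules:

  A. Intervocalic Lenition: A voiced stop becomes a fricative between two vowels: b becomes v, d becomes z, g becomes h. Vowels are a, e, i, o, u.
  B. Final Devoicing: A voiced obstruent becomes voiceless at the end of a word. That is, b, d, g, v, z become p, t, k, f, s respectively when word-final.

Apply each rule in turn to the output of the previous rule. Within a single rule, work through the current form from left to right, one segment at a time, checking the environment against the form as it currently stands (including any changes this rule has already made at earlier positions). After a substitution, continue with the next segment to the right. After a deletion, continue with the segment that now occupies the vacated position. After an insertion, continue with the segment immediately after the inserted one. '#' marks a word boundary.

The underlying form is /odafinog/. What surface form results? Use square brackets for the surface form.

A Intervocalic Lenition: [odafinog] → [ozafinog]
B Final Devoicing: [ozafinog] → [ozafinok]

[ozafinok]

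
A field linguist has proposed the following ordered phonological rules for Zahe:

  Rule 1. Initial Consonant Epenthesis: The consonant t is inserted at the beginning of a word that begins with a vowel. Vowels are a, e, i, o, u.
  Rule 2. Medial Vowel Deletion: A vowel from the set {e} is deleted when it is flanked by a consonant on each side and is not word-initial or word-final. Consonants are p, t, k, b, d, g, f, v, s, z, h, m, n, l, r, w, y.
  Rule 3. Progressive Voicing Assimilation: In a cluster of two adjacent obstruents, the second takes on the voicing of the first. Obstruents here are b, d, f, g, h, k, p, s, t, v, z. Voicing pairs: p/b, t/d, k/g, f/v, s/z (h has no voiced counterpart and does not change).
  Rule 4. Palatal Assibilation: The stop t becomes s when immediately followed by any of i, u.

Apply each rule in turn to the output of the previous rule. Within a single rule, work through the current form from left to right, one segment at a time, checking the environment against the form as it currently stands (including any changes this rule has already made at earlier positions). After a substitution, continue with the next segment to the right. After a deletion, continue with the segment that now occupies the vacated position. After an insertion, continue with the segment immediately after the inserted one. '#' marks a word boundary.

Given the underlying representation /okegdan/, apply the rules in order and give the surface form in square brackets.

Rule 1 Initial Consonant Epenthesis: [okegdan] → [tokegdan]
Rule 2 Medial Vowel Deletion: [tokegdan] → [tokgdan]
Rule 3 Progressive Voicing Assimilation: [tokgdan] → [tokktan]
Rule 4 Palatal Assibilation: no change — [tokktan]

[tokktan]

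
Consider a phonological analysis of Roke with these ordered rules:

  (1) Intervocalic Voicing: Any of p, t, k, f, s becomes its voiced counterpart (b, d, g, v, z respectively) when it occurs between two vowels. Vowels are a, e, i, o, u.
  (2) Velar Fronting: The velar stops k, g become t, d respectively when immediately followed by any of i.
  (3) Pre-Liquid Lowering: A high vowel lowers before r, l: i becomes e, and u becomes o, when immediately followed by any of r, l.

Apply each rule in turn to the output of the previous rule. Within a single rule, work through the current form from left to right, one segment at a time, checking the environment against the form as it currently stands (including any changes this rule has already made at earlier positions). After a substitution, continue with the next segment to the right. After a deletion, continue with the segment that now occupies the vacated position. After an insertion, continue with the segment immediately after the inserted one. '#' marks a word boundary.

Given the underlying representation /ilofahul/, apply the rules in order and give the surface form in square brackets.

[elovahol]

(1) Intervocalic Voicing: [ilofahul] → [ilovahul]
(2) Velar Fronting: no change — [ilovahul]
(3) Pre-Liquid Lowering: [ilovahul] → [elovahol]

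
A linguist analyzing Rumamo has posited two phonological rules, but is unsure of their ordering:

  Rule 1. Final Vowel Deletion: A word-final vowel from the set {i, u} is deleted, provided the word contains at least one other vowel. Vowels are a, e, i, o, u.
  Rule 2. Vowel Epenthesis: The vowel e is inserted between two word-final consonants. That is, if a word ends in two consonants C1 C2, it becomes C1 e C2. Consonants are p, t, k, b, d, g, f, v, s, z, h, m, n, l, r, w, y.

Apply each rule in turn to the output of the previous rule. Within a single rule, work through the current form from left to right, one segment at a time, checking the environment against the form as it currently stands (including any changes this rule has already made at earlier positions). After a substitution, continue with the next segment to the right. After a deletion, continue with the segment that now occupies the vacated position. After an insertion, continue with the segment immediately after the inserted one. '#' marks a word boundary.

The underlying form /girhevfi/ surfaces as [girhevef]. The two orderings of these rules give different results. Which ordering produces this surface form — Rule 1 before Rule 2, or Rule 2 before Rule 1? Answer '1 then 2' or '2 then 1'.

1 then 2

Order 1 then 2:
  1 Final Vowel Deletion: [girhevfi] → [girhevf]
  2 Vowel Epenthesis: [girhevf] → [girhevef]
  result: [girhevef]
Order 2 then 1:
  2 Vowel Epenthesis: no change — [girhevfi]
  1 Final Vowel Deletion: [girhevfi] → [girhevf]
  result: [girhevf]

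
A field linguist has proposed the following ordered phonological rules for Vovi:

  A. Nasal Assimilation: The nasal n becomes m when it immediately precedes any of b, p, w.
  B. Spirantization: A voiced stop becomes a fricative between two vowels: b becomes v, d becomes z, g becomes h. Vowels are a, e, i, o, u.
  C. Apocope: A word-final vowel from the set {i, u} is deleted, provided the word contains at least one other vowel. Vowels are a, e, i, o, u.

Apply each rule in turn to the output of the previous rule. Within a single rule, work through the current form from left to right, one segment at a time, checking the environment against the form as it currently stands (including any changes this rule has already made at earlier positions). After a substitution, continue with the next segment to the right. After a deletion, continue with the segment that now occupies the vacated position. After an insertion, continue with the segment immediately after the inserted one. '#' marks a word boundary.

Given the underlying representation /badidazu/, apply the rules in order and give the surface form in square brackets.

A Nasal Assimilation: no change — [badidazu]
B Spirantization: [badidazu] → [bazizazu]
C Apocope: [bazizazu] → [bazizaz]

[bazizaz]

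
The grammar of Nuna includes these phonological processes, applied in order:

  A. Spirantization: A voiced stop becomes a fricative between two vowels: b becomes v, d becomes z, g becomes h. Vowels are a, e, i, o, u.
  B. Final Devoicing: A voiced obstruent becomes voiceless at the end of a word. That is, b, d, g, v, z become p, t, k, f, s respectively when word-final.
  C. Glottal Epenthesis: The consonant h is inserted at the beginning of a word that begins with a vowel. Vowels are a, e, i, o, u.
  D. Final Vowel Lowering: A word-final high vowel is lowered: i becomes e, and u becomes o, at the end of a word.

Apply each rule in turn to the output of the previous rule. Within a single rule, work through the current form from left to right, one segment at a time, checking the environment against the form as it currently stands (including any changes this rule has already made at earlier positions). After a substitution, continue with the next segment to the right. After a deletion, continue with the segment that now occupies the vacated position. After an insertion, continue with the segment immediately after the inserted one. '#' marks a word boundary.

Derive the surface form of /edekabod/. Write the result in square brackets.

[hezekavot]

A Spirantization: [edekabod] → [ezekavod]
B Final Devoicing: [ezekavod] → [ezekavot]
C Glottal Epenthesis: [ezekavot] → [hezekavot]
D Final Vowel Lowering: no change — [hezekavot]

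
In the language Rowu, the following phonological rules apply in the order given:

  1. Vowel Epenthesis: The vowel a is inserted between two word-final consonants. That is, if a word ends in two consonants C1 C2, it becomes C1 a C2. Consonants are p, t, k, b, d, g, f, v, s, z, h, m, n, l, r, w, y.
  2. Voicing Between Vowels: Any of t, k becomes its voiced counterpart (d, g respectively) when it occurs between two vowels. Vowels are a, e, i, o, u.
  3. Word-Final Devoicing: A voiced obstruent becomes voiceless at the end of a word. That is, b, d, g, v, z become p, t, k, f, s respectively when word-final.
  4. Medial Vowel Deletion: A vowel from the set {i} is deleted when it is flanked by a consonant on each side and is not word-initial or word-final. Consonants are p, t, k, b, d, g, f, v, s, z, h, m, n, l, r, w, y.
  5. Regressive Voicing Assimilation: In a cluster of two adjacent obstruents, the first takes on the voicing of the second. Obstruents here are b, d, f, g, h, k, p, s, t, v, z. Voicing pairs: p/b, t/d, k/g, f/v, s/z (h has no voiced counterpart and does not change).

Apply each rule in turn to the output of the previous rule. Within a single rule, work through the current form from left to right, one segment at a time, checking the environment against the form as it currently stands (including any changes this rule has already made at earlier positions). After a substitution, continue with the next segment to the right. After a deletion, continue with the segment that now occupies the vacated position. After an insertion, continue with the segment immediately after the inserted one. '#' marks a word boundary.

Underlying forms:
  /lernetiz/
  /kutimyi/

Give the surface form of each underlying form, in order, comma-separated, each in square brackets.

[lernets], [kudmyi]

/lernetiz/:
  1 Vowel Epenthesis: no change — [lernetiz]
  2 Voicing Between Vowels: [lernetiz] → [lernediz]
  3 Word-Final Devoicing: [lernediz] → [lernedis]
  4 Medial Vowel Deletion: [lernedis] → [lerneds]
  5 Regressive Voicing Assimilation: [lerneds] → [lernets]
/kutimyi/:
  1 Vowel Epenthesis: no change — [kutimyi]
  2 Voicing Between Vowels: [kutimyi] → [kudimyi]
  3 Word-Final Devoicing: no change — [kudimyi]
  4 Medial Vowel Deletion: [kudimyi] → [kudmyi]
  5 Regressive Voicing Assimilation: no change — [kudmyi]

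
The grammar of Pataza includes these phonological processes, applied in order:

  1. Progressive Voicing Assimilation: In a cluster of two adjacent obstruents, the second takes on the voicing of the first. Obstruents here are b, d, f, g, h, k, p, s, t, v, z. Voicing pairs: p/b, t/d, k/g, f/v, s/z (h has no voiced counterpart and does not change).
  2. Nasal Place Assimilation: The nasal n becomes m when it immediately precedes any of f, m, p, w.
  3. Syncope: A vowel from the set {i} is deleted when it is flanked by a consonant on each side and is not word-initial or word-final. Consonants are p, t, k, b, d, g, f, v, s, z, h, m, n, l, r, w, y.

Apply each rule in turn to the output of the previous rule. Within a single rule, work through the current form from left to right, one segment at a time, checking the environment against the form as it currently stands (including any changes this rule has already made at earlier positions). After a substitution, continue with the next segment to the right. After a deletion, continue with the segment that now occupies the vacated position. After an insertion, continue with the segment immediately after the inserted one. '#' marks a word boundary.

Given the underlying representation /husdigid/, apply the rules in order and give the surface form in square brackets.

1 Progressive Voicing Assimilation: [husdigid] → [hustigid]
2 Nasal Place Assimilation: no change — [hustigid]
3 Syncope: [hustigid] → [hustgd]

[hustgd]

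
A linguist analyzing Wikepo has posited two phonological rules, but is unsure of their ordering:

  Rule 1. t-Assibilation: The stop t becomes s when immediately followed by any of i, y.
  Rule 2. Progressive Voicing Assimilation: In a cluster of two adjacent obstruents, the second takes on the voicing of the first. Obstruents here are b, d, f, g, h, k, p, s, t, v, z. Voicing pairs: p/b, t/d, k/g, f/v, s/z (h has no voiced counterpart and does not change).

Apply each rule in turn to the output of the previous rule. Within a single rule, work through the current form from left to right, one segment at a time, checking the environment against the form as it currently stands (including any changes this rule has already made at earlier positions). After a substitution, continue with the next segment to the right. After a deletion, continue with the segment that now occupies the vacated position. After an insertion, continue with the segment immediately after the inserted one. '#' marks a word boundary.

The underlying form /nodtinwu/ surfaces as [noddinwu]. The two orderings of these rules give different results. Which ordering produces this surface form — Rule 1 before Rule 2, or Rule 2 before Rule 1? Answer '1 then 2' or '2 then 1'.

2 then 1

Order 1 then 2:
  1 t-Assibilation: [nodtinwu] → [nodsinwu]
  2 Progressive Voicing Assimilation: [nodsinwu] → [nodzinwu]
  result: [nodzinwu]
Order 2 then 1:
  2 Progressive Voicing Assimilation: [nodtinwu] → [noddinwu]
  1 t-Assibilation: no change — [noddinwu]
  result: [noddinwu]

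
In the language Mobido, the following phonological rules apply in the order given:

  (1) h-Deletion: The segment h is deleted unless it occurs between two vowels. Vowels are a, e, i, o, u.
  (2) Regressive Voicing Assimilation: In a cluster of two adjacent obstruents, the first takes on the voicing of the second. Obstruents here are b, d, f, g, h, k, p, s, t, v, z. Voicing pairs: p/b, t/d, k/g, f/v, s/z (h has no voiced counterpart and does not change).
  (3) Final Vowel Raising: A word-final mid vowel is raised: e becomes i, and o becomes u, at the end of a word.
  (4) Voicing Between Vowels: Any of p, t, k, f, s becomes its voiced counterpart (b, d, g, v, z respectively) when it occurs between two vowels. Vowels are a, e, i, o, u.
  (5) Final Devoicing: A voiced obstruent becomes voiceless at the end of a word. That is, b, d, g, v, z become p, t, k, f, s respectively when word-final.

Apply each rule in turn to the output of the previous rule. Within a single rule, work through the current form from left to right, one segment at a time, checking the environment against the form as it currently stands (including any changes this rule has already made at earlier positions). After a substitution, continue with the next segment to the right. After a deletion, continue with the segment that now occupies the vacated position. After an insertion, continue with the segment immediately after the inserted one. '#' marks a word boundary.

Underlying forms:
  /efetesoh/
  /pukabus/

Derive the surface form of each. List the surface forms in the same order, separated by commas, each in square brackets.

[evedezu], [pugabus]

/efetesoh/:
  (1) h-Deletion: [efetesoh] → [efeteso]
  (2) Regressive Voicing Assimilation: no change — [efeteso]
  (3) Final Vowel Raising: [efeteso] → [efetesu]
  (4) Voicing Between Vowels: [efetesu] → [evedezu]
  (5) Final Devoicing: no change — [evedezu]
/pukabus/:
  (1) h-Deletion: no change — [pukabus]
  (2) Regressive Voicing Assimilation: no change — [pukabus]
  (3) Final Vowel Raising: no change — [pukabus]
  (4) Voicing Between Vowels: [pukabus] → [pugabus]
  (5) Final Devoicing: no change — [pugabus]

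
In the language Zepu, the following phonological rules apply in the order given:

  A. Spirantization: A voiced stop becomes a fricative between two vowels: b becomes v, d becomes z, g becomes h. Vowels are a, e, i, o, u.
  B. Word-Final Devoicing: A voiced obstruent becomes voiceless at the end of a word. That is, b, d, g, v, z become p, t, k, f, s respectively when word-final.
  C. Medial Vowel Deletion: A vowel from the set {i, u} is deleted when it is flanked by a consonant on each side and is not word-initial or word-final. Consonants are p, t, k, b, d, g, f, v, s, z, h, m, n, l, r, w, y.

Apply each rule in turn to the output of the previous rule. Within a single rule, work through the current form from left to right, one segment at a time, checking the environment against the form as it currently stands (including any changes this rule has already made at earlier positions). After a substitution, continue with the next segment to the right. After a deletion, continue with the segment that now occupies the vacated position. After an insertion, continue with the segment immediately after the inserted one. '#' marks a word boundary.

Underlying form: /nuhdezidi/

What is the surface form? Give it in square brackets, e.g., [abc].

A Spirantization: [nuhdezidi] → [nuhdezizi]
B Word-Final Devoicing: no change — [nuhdezizi]
C Medial Vowel Deletion: [nuhdezizi] → [nhdezzi]

[nhdezzi]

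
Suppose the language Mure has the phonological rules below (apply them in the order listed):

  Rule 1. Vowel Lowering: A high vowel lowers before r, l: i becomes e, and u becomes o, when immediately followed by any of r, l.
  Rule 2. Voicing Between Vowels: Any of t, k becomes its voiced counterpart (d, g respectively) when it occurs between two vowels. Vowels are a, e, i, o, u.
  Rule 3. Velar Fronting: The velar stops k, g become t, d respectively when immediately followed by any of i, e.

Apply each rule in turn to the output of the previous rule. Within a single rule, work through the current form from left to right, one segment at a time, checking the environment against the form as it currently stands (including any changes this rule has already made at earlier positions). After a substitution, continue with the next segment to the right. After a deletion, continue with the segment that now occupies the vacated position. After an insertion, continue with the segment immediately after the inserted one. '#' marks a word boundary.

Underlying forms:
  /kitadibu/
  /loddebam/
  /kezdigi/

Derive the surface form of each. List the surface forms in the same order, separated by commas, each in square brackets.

[tidadibu], [loddebam], [tezdidi]

/kitadibu/:
  Rule 1 Vowel Lowering: no change — [kitadibu]
  Rule 2 Voicing Between Vowels: [kitadibu] → [kidadibu]
  Rule 3 Velar Fronting: [kidadibu] → [tidadibu]
/loddebam/:
  Rule 1 Vowel Lowering: no change — [loddebam]
  Rule 2 Voicing Between Vowels: no change — [loddebam]
  Rule 3 Velar Fronting: no change — [loddebam]
/kezdigi/:
  Rule 1 Vowel Lowering: no change — [kezdigi]
  Rule 2 Voicing Between Vowels: no change — [kezdigi]
  Rule 3 Velar Fronting: [kezdigi] → [tezdidi]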